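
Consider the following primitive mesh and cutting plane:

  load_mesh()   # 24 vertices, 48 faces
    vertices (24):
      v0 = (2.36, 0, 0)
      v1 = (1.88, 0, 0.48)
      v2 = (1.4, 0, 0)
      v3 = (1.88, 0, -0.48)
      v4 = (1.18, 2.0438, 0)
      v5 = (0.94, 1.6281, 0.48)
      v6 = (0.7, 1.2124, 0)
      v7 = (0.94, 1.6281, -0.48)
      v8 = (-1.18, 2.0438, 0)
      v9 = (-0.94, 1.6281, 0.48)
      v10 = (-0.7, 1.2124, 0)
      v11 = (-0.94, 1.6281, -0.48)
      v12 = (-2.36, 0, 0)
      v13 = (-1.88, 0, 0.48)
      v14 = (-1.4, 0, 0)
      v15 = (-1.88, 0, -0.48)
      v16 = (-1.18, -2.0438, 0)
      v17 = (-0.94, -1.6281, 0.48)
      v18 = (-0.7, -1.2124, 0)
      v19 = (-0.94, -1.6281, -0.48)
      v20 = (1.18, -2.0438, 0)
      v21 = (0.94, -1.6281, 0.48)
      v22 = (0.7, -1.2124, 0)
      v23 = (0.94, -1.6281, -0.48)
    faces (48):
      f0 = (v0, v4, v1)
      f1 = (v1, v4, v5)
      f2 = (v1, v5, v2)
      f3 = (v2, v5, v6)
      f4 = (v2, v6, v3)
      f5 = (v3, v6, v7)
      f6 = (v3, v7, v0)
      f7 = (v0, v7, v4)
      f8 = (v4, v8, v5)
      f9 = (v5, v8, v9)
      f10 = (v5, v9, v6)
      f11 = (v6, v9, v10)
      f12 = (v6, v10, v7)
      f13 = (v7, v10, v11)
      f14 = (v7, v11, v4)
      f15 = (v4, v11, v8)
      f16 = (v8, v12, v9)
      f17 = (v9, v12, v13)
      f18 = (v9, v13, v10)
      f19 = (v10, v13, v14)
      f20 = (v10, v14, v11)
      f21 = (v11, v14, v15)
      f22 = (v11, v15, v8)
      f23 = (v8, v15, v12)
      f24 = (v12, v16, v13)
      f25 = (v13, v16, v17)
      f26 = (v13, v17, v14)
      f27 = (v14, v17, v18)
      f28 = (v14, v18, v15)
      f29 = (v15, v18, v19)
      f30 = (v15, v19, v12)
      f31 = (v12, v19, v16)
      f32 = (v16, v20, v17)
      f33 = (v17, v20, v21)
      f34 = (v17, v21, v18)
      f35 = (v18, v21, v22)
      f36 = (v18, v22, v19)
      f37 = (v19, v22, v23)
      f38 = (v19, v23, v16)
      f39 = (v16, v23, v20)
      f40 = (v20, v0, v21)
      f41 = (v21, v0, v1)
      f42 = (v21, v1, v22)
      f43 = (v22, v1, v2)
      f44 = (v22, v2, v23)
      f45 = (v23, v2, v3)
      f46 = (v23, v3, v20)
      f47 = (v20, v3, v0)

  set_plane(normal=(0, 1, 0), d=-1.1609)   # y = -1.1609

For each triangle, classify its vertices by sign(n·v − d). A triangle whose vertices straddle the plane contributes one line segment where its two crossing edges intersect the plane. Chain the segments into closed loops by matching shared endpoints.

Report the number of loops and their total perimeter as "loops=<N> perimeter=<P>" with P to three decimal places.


Straddling triangles (16 of 48):
  (v12,v16,v13) [+-+] → (-1.68975, -1.1609, 0)–(-1.48239, -1.1609, 0.207355)  len=0.2932
  (v13,v16,v17) [+--] → (-1.48239, -1.1609, 0.207355)–(-1.20974, -1.1609, 0.48)  len=0.3856
  (v13,v17,v14) [+-+] → (-1.20974, -1.1609, 0.48)–(-1.072, -1.1609, 0.342259)  len=0.1948
  (v14,v17,v18) [+--] → (-1.072, -1.1609, 0.342259)–(-0.729734, -1.1609, 0)  len=0.4840
  (v14,v18,v15) [+-+] → (-0.729734, -1.1609, 0)–(-0.750124, -1.1609, -0.0203893)  len=0.0288
  (v15,v18,v19) [+--] → (-0.750124, -1.1609, -0.0203893)–(-1.20974, -1.1609, -0.48)  len=0.6500
  (v15,v19,v12) [+-+] → (-1.20974, -1.1609, -0.48)–(-1.34748, -1.1609, -0.342259)  len=0.1948
  (v12,v19,v16) [+--] → (-1.34748, -1.1609, -0.342259)–(-1.68975, -1.1609, 0)  len=0.4840
  (v20,v0,v21) [-+-] → (1.68975, -1.1609, 0)–(1.34748, -1.1609, 0.342259)  len=0.4840
  (v21,v0,v1) [-++] → (1.34748, -1.1609, 0.342259)–(1.20974, -1.1609, 0.48)  len=0.1948
  (v21,v1,v22) [-+-] → (1.20974, -1.1609, 0.48)–(0.750124, -1.1609, 0.0203893)  len=0.6500
  (v22,v1,v2) [-++] → (0.750124, -1.1609, 0.0203893)–(0.729734, -1.1609, 0)  len=0.0288
  (v22,v2,v23) [-+-] → (0.729734, -1.1609, 0)–(1.072, -1.1609, -0.342259)  len=0.4840
  (v23,v2,v3) [-++] → (1.072, -1.1609, -0.342259)–(1.20974, -1.1609, -0.48)  len=0.1948
  (v23,v3,v20) [-+-] → (1.20974, -1.1609, -0.48)–(1.48239, -1.1609, -0.207355)  len=0.3856
  (v20,v3,v0) [-++] → (1.48239, -1.1609, -0.207355)–(1.68975, -1.1609, 0)  len=0.2932

Chained into 2 loop(s):
  loop 1: 8 segments, perimeter = 2.7153
  loop 2: 8 segments, perimeter = 2.7153
Total perimeter = 5.431

loops=2 perimeter=5.431


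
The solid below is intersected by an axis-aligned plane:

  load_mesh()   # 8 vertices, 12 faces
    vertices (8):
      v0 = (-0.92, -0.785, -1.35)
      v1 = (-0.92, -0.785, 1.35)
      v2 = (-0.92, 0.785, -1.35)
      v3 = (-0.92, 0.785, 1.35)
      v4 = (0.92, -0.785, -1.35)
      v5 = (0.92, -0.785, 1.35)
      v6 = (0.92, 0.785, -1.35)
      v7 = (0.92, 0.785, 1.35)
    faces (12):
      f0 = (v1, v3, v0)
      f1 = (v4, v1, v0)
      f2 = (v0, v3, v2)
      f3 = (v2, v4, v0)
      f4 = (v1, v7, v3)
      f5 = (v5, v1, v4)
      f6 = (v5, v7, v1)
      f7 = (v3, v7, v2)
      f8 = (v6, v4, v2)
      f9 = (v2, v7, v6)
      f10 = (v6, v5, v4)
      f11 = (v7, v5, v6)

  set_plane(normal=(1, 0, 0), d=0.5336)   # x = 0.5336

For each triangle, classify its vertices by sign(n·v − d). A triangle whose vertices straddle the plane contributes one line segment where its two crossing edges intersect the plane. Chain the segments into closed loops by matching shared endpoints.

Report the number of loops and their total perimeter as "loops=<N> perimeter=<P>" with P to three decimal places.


loops=1 perimeter=8.540

Straddling triangles (8 of 12):
  (v4,v1,v0) [+--] → (0.5336, -0.785, -0.783)–(0.5336, -0.785, -1.35)  len=0.5670
  (v2,v4,v0) [-+-] → (0.5336, -0.4553, -1.35)–(0.5336, -0.785, -1.35)  len=0.3297
  (v1,v7,v3) [-+-] → (0.5336, 0.4553, 1.35)–(0.5336, 0.785, 1.35)  len=0.3297
  (v5,v1,v4) [+-+] → (0.5336, -0.785, 1.35)–(0.5336, -0.785, -0.783)  len=2.1330
  (v5,v7,v1) [++-] → (0.5336, 0.4553, 1.35)–(0.5336, -0.785, 1.35)  len=1.2403
  (v3,v7,v2) [-+-] → (0.5336, 0.785, 1.35)–(0.5336, 0.785, 0.783)  len=0.5670
  (v6,v4,v2) [++-] → (0.5336, -0.4553, -1.35)–(0.5336, 0.785, -1.35)  len=1.2403
  (v2,v7,v6) [-++] → (0.5336, 0.785, 0.783)–(0.5336, 0.785, -1.35)  len=2.1330

Chained into 1 loop(s):
  loop 1: 8 segments, perimeter = 8.5400
Total perimeter = 8.540


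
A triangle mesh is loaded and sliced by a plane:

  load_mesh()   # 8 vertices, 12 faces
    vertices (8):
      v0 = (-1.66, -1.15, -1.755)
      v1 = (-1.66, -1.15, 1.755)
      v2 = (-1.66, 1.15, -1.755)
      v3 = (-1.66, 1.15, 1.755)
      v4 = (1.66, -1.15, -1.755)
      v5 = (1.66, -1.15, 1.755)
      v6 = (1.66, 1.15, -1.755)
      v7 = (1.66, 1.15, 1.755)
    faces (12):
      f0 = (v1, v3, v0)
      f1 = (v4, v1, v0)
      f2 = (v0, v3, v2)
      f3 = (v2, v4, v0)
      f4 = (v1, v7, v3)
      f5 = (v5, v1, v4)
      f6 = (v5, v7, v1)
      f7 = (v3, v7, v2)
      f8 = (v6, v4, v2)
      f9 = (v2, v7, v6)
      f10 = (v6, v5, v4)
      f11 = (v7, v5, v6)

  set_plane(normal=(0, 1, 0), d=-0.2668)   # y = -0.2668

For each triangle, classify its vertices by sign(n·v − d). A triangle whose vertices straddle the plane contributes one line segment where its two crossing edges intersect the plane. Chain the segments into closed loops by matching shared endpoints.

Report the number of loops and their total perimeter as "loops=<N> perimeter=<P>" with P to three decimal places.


loops=1 perimeter=13.660

Straddling triangles (8 of 12):
  (v1,v3,v0) [-+-] → (-1.66, -0.2668, 1.755)–(-1.66, -0.2668, -0.40716)  len=2.1622
  (v0,v3,v2) [-++] → (-1.66, -0.2668, -0.40716)–(-1.66, -0.2668, -1.755)  len=1.3478
  (v2,v4,v0) [+--] → (0.38512, -0.2668, -1.755)–(-1.66, -0.2668, -1.755)  len=2.0451
  (v1,v7,v3) [-++] → (-0.38512, -0.2668, 1.755)–(-1.66, -0.2668, 1.755)  len=1.2749
  (v5,v7,v1) [-+-] → (1.66, -0.2668, 1.755)–(-0.38512, -0.2668, 1.755)  len=2.0451
  (v6,v4,v2) [+-+] → (1.66, -0.2668, -1.755)–(0.38512, -0.2668, -1.755)  len=1.2749
  (v6,v5,v4) [+--] → (1.66, -0.2668, 0.40716)–(1.66, -0.2668, -1.755)  len=2.1622
  (v7,v5,v6) [+-+] → (1.66, -0.2668, 1.755)–(1.66, -0.2668, 0.40716)  len=1.3478

Chained into 1 loop(s):
  loop 1: 8 segments, perimeter = 13.6600
Total perimeter = 13.660


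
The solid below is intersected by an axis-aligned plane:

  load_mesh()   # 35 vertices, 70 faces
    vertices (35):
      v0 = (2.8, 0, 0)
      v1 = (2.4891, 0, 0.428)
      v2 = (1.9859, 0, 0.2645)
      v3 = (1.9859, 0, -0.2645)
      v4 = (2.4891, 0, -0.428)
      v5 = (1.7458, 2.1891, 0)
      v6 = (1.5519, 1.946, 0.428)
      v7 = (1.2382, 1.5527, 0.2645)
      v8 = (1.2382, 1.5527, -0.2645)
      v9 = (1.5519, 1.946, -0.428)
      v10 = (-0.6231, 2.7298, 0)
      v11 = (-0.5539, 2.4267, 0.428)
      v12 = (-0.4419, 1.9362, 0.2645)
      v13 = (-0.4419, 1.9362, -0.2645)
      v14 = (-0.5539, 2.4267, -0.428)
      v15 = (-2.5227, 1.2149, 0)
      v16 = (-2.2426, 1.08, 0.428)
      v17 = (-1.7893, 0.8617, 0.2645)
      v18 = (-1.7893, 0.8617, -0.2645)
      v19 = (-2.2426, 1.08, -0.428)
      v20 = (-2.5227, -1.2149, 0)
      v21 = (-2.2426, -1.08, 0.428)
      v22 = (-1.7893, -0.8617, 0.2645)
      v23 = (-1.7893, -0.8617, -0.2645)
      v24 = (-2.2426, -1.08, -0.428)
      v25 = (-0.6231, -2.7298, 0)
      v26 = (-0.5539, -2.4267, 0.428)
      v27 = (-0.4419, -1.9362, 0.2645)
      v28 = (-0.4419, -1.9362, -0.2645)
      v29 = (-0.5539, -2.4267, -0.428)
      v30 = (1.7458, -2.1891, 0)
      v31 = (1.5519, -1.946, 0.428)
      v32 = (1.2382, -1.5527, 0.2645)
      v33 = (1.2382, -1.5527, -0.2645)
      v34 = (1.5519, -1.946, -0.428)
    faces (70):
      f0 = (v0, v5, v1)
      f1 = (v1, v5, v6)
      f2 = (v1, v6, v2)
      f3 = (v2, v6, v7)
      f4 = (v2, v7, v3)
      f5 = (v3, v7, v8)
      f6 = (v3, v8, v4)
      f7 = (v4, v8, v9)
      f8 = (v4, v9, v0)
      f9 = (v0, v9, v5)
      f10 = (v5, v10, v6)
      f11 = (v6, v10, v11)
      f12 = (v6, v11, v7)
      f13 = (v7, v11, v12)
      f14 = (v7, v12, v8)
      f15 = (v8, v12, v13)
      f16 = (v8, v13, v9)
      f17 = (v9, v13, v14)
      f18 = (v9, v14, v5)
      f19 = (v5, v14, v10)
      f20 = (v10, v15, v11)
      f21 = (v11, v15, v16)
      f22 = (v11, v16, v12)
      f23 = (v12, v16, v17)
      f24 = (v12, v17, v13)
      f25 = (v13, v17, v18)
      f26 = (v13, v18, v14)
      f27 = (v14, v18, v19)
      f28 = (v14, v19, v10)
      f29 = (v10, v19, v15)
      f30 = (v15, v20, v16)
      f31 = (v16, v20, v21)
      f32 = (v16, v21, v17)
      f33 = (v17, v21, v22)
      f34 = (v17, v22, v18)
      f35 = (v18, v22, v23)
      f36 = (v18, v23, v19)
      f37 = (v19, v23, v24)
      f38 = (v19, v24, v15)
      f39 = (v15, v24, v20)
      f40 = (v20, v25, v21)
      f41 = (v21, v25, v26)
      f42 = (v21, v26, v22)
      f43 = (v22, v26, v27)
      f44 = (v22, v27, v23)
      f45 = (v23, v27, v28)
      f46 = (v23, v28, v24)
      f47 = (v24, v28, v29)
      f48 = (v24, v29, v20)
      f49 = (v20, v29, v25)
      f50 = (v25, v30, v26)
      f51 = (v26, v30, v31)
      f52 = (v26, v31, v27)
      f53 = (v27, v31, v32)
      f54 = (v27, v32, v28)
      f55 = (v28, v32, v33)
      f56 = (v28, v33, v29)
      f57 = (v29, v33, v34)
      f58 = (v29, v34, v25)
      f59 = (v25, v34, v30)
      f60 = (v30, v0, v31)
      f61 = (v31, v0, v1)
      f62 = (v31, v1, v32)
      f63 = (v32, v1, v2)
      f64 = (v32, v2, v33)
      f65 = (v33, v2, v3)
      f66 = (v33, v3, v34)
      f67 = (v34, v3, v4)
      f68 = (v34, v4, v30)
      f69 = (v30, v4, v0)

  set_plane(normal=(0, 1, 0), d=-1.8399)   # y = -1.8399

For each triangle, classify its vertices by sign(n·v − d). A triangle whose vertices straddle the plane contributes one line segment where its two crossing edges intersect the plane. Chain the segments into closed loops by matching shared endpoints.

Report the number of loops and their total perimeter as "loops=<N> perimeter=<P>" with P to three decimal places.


loops=2 perimeter=8.117

Straddling triangles (22 of 70):
  (v20,v25,v21) [+-+] → (-1.73898, -1.8399, 0)–(-1.49666, -1.8399, 0.230863)  len=0.3347
  (v21,v25,v26) [+--] → (-1.49666, -1.8399, 0.230863)–(-1.28972, -1.8399, 0.428)  len=0.2858
  (v21,v26,v22) [+-+] → (-1.28972, -1.8399, 0.428)–(-1.01712, -1.8399, 0.366695)  len=0.2794
  (v22,v26,v27) [+--] → (-1.01712, -1.8399, 0.366695)–(-0.562658, -1.8399, 0.2645)  len=0.4658
  (v22,v27,v23) [+-+] → (-0.562658, -1.8399, 0.2645)–(-0.562658, -1.8399, 0.217089)  len=0.0474
  (v23,v27,v28) [+--] → (-0.562658, -1.8399, 0.217089)–(-0.562658, -1.8399, -0.2645)  len=0.4816
  (v23,v28,v24) [+-+] → (-0.562658, -1.8399, -0.2645)–(-0.644431, -1.8399, -0.282889)  len=0.0838
  (v24,v28,v29) [+--] → (-0.644431, -1.8399, -0.282889)–(-1.28972, -1.8399, -0.428)  len=0.6614
  (v24,v29,v20) [+-+] → (-1.28972, -1.8399, -0.428)–(-1.50727, -1.8399, -0.220746)  len=0.3005
  (v20,v29,v25) [+--] → (-1.50727, -1.8399, -0.220746)–(-1.73898, -1.8399, 0)  len=0.3200
  (v27,v31,v32) [--+] → (1.46727, -1.8399, 0.383893)–(-0.0200131, -1.8399, 0.2645)  len=1.4921
  (v27,v32,v28) [-+-] → (-0.0200131, -1.8399, 0.2645)–(-0.0200131, -1.8399, -0.131664)  len=0.3962
  (v28,v32,v33) [-++] → (-0.0200131, -1.8399, -0.131664)–(-0.0200131, -1.8399, -0.2645)  len=0.1328
  (v28,v33,v29) [-+-] → (-0.0200131, -1.8399, -0.2645)–(0.649309, -1.8399, -0.318227)  len=0.6715
  (v29,v33,v34) [-+-] → (0.649309, -1.8399, -0.318227)–(1.46727, -1.8399, -0.383893)  len=0.8206
  (v30,v0,v31) [-+-] → (1.91396, -1.8399, 0)–(1.61995, -1.8399, 0.404665)  len=0.5002
  (v31,v0,v1) [-++] → (1.61995, -1.8399, 0.404665)–(1.603, -1.8399, 0.428)  len=0.0288
  (v31,v1,v32) [-++] → (1.603, -1.8399, 0.428)–(1.46727, -1.8399, 0.383893)  len=0.1427
  (v33,v3,v34) [++-] → (1.57556, -1.8399, -0.419086)–(1.46727, -1.8399, -0.383893)  len=0.1139
  (v34,v3,v4) [-++] → (1.57556, -1.8399, -0.419086)–(1.603, -1.8399, -0.428)  len=0.0288
  (v34,v4,v30) [-+-] → (1.603, -1.8399, -0.428)–(1.86437, -1.8399, -0.0682735)  len=0.4447
  (v30,v4,v0) [-++] → (1.86437, -1.8399, -0.0682735)–(1.91396, -1.8399, 0)  len=0.0844

Chained into 2 loop(s):
  loop 1: 10 segments, perimeter = 3.2604
  loop 2: 12 segments, perimeter = 4.8566
Total perimeter = 8.117


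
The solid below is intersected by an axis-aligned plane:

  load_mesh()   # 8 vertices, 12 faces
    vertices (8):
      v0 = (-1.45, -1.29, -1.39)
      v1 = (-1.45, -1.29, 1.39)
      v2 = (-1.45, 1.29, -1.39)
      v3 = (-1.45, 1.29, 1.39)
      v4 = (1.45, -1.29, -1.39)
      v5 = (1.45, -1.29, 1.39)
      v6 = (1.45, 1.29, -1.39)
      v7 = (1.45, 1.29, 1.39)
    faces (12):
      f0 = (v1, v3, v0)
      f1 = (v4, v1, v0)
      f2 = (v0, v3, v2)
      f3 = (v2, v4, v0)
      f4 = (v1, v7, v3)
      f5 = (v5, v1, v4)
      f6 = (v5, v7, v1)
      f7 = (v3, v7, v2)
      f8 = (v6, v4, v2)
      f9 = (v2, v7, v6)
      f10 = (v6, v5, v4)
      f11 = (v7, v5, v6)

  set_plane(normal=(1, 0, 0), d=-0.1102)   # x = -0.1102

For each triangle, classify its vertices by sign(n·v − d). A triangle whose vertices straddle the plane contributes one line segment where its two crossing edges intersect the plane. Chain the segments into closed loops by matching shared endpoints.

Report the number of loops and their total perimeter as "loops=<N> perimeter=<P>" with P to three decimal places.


loops=1 perimeter=10.720

Straddling triangles (8 of 12):
  (v4,v1,v0) [+--] → (-0.1102, -1.29, 0.10564)–(-0.1102, -1.29, -1.39)  len=1.4956
  (v2,v4,v0) [-+-] → (-0.1102, 0.09804, -1.39)–(-0.1102, -1.29, -1.39)  len=1.3880
  (v1,v7,v3) [-+-] → (-0.1102, -0.09804, 1.39)–(-0.1102, 1.29, 1.39)  len=1.3880
  (v5,v1,v4) [+-+] → (-0.1102, -1.29, 1.39)–(-0.1102, -1.29, 0.10564)  len=1.2844
  (v5,v7,v1) [++-] → (-0.1102, -0.09804, 1.39)–(-0.1102, -1.29, 1.39)  len=1.1920
  (v3,v7,v2) [-+-] → (-0.1102, 1.29, 1.39)–(-0.1102, 1.29, -0.10564)  len=1.4956
  (v6,v4,v2) [++-] → (-0.1102, 0.09804, -1.39)–(-0.1102, 1.29, -1.39)  len=1.1920
  (v2,v7,v6) [-++] → (-0.1102, 1.29, -0.10564)–(-0.1102, 1.29, -1.39)  len=1.2844

Chained into 1 loop(s):
  loop 1: 8 segments, perimeter = 10.7200
Total perimeter = 10.720


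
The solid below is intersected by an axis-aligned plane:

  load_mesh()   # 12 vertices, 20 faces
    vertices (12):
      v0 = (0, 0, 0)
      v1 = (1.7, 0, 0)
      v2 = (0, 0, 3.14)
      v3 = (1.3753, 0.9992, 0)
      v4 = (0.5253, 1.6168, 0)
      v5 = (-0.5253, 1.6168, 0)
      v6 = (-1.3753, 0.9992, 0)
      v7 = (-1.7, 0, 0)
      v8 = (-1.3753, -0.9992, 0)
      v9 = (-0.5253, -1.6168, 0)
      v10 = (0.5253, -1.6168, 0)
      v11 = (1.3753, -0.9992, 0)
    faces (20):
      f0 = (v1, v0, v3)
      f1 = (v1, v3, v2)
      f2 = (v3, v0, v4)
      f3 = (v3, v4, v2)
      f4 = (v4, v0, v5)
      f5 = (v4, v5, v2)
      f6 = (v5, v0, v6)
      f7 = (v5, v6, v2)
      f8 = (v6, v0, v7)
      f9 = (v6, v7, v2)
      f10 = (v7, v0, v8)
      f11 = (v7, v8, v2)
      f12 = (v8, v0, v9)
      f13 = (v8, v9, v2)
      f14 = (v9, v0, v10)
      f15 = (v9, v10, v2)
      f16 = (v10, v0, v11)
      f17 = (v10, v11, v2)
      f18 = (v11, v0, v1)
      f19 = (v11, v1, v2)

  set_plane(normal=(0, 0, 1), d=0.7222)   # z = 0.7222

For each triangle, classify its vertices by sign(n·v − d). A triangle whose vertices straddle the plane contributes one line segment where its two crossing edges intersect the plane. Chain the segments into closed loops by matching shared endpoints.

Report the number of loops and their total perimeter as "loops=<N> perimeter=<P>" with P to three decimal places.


Straddling triangles (10 of 20):
  (v1,v3,v2) [--+] → (1.05898, 0.769384, 0.7222)–(1.309, 0, 0.7222)  len=0.8090
  (v3,v4,v2) [--+] → (0.404481, 1.24494, 0.7222)–(1.05898, 0.769384, 0.7222)  len=0.8090
  (v4,v5,v2) [--+] → (-0.404481, 1.24494, 0.7222)–(0.404481, 1.24494, 0.7222)  len=0.8090
  (v5,v6,v2) [--+] → (-1.05898, 0.769384, 0.7222)–(-0.404481, 1.24494, 0.7222)  len=0.8090
  (v6,v7,v2) [--+] → (-1.309, 0, 0.7222)–(-1.05898, 0.769384, 0.7222)  len=0.8090
  (v7,v8,v2) [--+] → (-1.05898, -0.769384, 0.7222)–(-1.309, 0, 0.7222)  len=0.8090
  (v8,v9,v2) [--+] → (-0.404481, -1.24494, 0.7222)–(-1.05898, -0.769384, 0.7222)  len=0.8090
  (v9,v10,v2) [--+] → (0.404481, -1.24494, 0.7222)–(-0.404481, -1.24494, 0.7222)  len=0.8090
  (v10,v11,v2) [--+] → (1.05898, -0.769384, 0.7222)–(0.404481, -1.24494, 0.7222)  len=0.8090
  (v11,v1,v2) [--+] → (1.309, 0, 0.7222)–(1.05898, -0.769384, 0.7222)  len=0.8090

Chained into 1 loop(s):
  loop 1: 10 segments, perimeter = 8.0900
Total perimeter = 8.090

loops=1 perimeter=8.090


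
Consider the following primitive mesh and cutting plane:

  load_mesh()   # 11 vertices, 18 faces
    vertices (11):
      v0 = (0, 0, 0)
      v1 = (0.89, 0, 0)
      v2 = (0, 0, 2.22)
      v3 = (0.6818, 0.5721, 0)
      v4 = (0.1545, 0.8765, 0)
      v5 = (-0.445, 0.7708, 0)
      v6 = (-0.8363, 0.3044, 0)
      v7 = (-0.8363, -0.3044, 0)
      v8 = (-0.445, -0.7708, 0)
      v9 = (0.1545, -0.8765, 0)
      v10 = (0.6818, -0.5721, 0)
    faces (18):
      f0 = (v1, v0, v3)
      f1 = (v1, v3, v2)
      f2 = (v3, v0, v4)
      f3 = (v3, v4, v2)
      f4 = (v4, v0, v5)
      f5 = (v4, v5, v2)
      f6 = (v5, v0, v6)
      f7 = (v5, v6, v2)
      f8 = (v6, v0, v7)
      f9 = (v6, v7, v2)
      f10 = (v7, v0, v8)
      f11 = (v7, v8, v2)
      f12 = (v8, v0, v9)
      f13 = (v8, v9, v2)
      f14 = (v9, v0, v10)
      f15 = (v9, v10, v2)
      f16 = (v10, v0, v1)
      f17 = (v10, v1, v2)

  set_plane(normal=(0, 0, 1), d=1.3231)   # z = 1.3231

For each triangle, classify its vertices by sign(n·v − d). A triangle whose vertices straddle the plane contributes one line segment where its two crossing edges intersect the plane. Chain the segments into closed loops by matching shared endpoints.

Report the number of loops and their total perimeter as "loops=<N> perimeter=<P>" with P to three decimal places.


loops=1 perimeter=2.214

Straddling triangles (9 of 18):
  (v1,v3,v2) [--+] → (0.275453, 0.231134, 1.3231)–(0.359568, 0, 1.3231)  len=0.2460
  (v3,v4,v2) [--+] → (0.0624194, 0.354114, 1.3231)–(0.275453, 0.231134, 1.3231)  len=0.2460
  (v4,v5,v2) [--+] → (-0.179784, 0.31141, 1.3231)–(0.0624194, 0.354114, 1.3231)  len=0.2459
  (v5,v6,v2) [--+] → (-0.337873, 0.12298, 1.3231)–(-0.179784, 0.31141, 1.3231)  len=0.2460
  (v6,v7,v2) [--+] → (-0.337873, -0.12298, 1.3231)–(-0.337873, 0.12298, 1.3231)  len=0.2460
  (v7,v8,v2) [--+] → (-0.179784, -0.31141, 1.3231)–(-0.337873, -0.12298, 1.3231)  len=0.2460
  (v8,v9,v2) [--+] → (0.0624194, -0.354114, 1.3231)–(-0.179784, -0.31141, 1.3231)  len=0.2459
  (v9,v10,v2) [--+] → (0.275453, -0.231134, 1.3231)–(0.0624194, -0.354114, 1.3231)  len=0.2460
  (v10,v1,v2) [--+] → (0.359568, 0, 1.3231)–(0.275453, -0.231134, 1.3231)  len=0.2460

Chained into 1 loop(s):
  loop 1: 9 segments, perimeter = 2.2137
Total perimeter = 2.214


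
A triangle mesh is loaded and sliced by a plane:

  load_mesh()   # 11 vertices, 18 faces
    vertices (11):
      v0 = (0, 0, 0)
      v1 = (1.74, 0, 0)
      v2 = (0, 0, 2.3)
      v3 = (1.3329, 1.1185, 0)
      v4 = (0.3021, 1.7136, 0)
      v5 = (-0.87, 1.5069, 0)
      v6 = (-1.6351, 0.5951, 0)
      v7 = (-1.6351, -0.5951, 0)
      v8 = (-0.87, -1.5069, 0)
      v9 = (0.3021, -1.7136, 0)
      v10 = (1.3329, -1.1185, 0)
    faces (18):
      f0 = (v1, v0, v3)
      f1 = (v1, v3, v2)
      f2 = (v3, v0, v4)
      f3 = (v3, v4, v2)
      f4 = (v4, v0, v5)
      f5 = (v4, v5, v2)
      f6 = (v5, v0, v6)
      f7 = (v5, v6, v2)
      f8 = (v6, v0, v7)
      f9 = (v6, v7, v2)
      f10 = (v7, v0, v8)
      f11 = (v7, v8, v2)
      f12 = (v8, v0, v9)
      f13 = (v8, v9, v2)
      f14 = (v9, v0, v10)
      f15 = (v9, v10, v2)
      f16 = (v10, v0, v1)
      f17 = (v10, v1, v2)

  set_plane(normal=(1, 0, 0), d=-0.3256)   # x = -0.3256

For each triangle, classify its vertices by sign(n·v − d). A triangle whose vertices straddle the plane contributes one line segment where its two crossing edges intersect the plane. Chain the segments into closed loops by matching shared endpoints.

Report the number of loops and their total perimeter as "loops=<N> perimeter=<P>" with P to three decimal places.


loops=1 perimeter=8.194

Straddling triangles (10 of 18):
  (v4,v0,v5) [++-] → (-0.3256, 0.563962, 0)–(-0.3256, 1.60291, 0)  len=1.0389
  (v4,v5,v2) [+-+] → (-0.3256, 1.60291, 0)–(-0.3256, 0.563962, 1.43922)  len=1.7750
  (v5,v0,v6) [-+-] → (-0.3256, 0.563962, 0)–(-0.3256, 0.118503, 0)  len=0.4455
  (v5,v6,v2) [--+] → (-0.3256, 0.118503, 1.842)–(-0.3256, 0.563962, 1.43922)  len=0.6006
  (v6,v0,v7) [-+-] → (-0.3256, 0.118503, 0)–(-0.3256, -0.118503, 0)  len=0.2370
  (v6,v7,v2) [--+] → (-0.3256, -0.118503, 1.842)–(-0.3256, 0.118503, 1.842)  len=0.2370
  (v7,v0,v8) [-+-] → (-0.3256, -0.118503, 0)–(-0.3256, -0.563962, 0)  len=0.4455
  (v7,v8,v2) [--+] → (-0.3256, -0.563962, 1.43922)–(-0.3256, -0.118503, 1.842)  len=0.6006
  (v8,v0,v9) [-++] → (-0.3256, -0.563962, 0)–(-0.3256, -1.60291, 0)  len=1.0389
  (v8,v9,v2) [-++] → (-0.3256, -1.60291, 0)–(-0.3256, -0.563962, 1.43922)  len=1.7750

Chained into 1 loop(s):
  loop 1: 10 segments, perimeter = 8.1940
Total perimeter = 8.194


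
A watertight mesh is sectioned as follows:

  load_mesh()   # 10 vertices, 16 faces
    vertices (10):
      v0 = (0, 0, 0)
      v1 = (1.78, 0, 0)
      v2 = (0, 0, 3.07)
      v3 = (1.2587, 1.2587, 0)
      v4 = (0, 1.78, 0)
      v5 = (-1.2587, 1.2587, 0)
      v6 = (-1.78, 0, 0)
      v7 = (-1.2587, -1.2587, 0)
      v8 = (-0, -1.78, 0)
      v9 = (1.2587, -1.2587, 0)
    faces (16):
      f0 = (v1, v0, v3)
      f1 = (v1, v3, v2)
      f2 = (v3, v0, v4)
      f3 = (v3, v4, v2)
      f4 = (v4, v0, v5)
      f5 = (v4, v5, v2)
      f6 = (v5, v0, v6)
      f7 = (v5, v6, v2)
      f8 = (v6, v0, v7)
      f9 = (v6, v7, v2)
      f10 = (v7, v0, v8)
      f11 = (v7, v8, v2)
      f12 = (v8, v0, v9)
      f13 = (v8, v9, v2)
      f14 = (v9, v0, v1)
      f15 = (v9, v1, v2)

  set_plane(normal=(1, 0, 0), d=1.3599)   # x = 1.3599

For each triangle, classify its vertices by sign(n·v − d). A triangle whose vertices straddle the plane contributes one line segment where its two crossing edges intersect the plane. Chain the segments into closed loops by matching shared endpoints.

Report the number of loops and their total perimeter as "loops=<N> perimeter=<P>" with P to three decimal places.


Straddling triangles (4 of 16):
  (v1,v0,v3) [+--] → (1.3599, 0, 0)–(1.3599, 1.01435, 0)  len=1.0143
  (v1,v3,v2) [+--] → (1.3599, 1.01435, 0)–(1.3599, 0, 0.724554)  len=1.2465
  (v9,v0,v1) [--+] → (1.3599, 0, 0)–(1.3599, -1.01435, 0)  len=1.0143
  (v9,v1,v2) [-+-] → (1.3599, -1.01435, 0)–(1.3599, 0, 0.724554)  len=1.2465

Chained into 1 loop(s):
  loop 1: 4 segments, perimeter = 4.5218
Total perimeter = 4.522

loops=1 perimeter=4.522


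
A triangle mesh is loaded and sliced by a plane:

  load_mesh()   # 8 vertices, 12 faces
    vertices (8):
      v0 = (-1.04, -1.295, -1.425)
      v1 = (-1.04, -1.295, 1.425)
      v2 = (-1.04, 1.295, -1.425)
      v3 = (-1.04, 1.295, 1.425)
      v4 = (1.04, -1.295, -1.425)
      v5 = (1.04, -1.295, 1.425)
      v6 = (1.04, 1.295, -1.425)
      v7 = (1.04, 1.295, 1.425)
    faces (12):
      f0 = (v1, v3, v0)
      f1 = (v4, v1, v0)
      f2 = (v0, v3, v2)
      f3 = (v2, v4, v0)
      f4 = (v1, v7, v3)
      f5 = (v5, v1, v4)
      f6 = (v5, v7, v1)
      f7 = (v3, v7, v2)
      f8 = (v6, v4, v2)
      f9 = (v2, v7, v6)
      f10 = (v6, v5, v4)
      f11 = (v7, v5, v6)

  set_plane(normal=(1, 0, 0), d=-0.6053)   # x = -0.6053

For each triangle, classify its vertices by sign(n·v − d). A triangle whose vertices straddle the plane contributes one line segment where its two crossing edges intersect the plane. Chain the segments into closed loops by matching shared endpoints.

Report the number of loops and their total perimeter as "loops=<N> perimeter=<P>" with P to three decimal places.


loops=1 perimeter=10.880

Straddling triangles (8 of 12):
  (v4,v1,v0) [+--] → (-0.6053, -1.295, 0.829377)–(-0.6053, -1.295, -1.425)  len=2.2544
  (v2,v4,v0) [-+-] → (-0.6053, 0.753715, -1.425)–(-0.6053, -1.295, -1.425)  len=2.0487
  (v1,v7,v3) [-+-] → (-0.6053, -0.753715, 1.425)–(-0.6053, 1.295, 1.425)  len=2.0487
  (v5,v1,v4) [+-+] → (-0.6053, -1.295, 1.425)–(-0.6053, -1.295, 0.829377)  len=0.5956
  (v5,v7,v1) [++-] → (-0.6053, -0.753715, 1.425)–(-0.6053, -1.295, 1.425)  len=0.5413
  (v3,v7,v2) [-+-] → (-0.6053, 1.295, 1.425)–(-0.6053, 1.295, -0.829377)  len=2.2544
  (v6,v4,v2) [++-] → (-0.6053, 0.753715, -1.425)–(-0.6053, 1.295, -1.425)  len=0.5413
  (v2,v7,v6) [-++] → (-0.6053, 1.295, -0.829377)–(-0.6053, 1.295, -1.425)  len=0.5956

Chained into 1 loop(s):
  loop 1: 8 segments, perimeter = 10.8800
Total perimeter = 10.880


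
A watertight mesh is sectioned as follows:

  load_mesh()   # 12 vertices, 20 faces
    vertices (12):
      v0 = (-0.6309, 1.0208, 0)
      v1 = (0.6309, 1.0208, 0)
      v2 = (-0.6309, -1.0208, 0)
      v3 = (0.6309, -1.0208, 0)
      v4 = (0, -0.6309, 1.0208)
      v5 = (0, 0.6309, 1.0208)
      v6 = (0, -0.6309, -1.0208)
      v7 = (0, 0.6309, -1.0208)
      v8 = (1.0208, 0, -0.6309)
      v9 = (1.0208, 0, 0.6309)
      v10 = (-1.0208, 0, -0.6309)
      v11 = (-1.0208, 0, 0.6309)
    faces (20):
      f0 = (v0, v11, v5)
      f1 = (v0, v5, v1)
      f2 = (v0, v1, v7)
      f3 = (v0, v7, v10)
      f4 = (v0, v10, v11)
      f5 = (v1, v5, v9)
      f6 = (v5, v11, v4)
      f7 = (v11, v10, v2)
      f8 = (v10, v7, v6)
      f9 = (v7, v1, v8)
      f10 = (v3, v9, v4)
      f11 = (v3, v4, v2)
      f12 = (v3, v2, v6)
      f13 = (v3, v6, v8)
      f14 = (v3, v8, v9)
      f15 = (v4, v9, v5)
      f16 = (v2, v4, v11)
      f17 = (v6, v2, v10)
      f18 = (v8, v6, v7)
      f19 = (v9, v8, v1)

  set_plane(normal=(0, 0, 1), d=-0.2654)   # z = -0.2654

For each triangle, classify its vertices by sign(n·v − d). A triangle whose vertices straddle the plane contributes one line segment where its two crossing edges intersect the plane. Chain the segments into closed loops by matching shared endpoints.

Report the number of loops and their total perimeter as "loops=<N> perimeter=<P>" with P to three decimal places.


Straddling triangles (10 of 20):
  (v0,v1,v7) [++-] → (0.466871, 0.919429, -0.2654)–(-0.466871, 0.919429, -0.2654)  len=0.9337
  (v0,v7,v10) [+--] → (-0.466871, 0.919429, -0.2654)–(-0.794919, 0.591381, -0.2654)  len=0.4639
  (v0,v10,v11) [+-+] → (-0.794919, 0.591381, -0.2654)–(-1.0208, 0, -0.2654)  len=0.6331
  (v11,v10,v2) [+-+] → (-1.0208, 0, -0.2654)–(-0.794919, -0.591381, -0.2654)  len=0.6331
  (v7,v1,v8) [-+-] → (0.466871, 0.919429, -0.2654)–(0.794919, 0.591381, -0.2654)  len=0.4639
  (v3,v2,v6) [++-] → (-0.466871, -0.919429, -0.2654)–(0.466871, -0.919429, -0.2654)  len=0.9337
  (v3,v6,v8) [+--] → (0.466871, -0.919429, -0.2654)–(0.794919, -0.591381, -0.2654)  len=0.4639
  (v3,v8,v9) [+-+] → (0.794919, -0.591381, -0.2654)–(1.0208, 0, -0.2654)  len=0.6331
  (v6,v2,v10) [-+-] → (-0.466871, -0.919429, -0.2654)–(-0.794919, -0.591381, -0.2654)  len=0.4639
  (v9,v8,v1) [+-+] → (1.0208, 0, -0.2654)–(0.794919, 0.591381, -0.2654)  len=0.6331

Chained into 1 loop(s):
  loop 1: 10 segments, perimeter = 6.2554
Total perimeter = 6.255

loops=1 perimeter=6.255


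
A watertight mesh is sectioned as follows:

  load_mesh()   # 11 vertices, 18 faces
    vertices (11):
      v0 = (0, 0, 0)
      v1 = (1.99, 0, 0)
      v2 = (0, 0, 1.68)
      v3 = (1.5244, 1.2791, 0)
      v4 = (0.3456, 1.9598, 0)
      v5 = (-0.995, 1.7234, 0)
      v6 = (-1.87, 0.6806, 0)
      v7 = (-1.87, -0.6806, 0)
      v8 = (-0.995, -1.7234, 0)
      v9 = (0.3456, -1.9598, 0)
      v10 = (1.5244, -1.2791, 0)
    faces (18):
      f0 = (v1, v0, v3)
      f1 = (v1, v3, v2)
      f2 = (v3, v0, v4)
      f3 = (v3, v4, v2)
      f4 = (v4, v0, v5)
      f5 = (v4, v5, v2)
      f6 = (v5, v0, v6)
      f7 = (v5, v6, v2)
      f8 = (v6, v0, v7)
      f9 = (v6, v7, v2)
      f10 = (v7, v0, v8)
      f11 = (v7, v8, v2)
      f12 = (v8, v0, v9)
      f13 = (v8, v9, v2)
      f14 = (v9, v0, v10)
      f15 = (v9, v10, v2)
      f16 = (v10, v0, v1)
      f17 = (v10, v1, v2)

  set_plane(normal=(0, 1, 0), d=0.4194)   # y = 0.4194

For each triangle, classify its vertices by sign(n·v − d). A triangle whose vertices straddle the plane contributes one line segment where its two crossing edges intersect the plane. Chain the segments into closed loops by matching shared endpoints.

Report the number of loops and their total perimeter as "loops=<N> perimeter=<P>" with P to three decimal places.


loops=1 perimeter=8.314

Straddling triangles (10 of 18):
  (v1,v0,v3) [--+] → (0.499831, 0.4194, 0)–(1.83734, 0.4194, 0)  len=1.3375
  (v1,v3,v2) [-+-] → (1.83734, 0.4194, 0)–(0.499831, 0.4194, 1.12915)  len=1.7504
  (v3,v0,v4) [+-+] → (0.499831, 0.4194, 0)–(0.0739589, 0.4194, 0)  len=0.4259
  (v3,v4,v2) [++-] → (0.0739589, 0.4194, 1.32048)–(0.499831, 0.4194, 1.12915)  len=0.4669
  (v4,v0,v5) [+-+] → (0.0739589, 0.4194, 0)–(-0.242139, 0.4194, 0)  len=0.3161
  (v4,v5,v2) [++-] → (-0.242139, 0.4194, 1.27116)–(0.0739589, 0.4194, 1.32048)  len=0.3199
  (v5,v0,v6) [+-+] → (-0.242139, 0.4194, 0)–(-1.15233, 0.4194, 0)  len=0.9102
  (v5,v6,v2) [++-] → (-1.15233, 0.4194, 0.644749)–(-0.242139, 0.4194, 1.27116)  len=1.1049
  (v6,v0,v7) [+--] → (-1.15233, 0.4194, 0)–(-1.87, 0.4194, 0)  len=0.7177
  (v6,v7,v2) [+--] → (-1.87, 0.4194, 0)–(-1.15233, 0.4194, 0.644749)  len=0.9648

Chained into 1 loop(s):
  loop 1: 10 segments, perimeter = 8.3142
Total perimeter = 8.314


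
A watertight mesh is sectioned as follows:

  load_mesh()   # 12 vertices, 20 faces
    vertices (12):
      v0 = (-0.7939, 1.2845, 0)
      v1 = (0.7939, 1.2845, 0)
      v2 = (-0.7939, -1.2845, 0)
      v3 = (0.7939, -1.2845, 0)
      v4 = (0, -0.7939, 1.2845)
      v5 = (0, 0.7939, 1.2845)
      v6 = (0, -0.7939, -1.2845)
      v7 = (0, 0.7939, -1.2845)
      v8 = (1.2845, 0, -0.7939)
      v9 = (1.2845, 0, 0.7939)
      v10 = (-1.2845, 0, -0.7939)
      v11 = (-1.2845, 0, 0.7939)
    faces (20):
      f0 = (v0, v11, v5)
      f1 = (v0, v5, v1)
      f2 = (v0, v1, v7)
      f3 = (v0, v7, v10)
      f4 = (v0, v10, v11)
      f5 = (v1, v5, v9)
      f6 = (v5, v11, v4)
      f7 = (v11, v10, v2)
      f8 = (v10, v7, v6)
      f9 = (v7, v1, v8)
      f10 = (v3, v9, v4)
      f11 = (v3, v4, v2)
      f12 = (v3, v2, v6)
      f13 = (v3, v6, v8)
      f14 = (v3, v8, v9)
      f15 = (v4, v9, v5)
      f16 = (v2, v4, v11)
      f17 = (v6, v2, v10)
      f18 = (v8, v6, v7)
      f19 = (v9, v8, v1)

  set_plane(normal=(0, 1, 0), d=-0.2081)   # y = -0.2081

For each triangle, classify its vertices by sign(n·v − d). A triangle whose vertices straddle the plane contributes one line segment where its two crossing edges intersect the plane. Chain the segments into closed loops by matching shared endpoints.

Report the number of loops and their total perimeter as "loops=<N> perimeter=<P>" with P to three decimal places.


loops=1 perimeter=8.174

Straddling triangles (10 of 20):
  (v5,v11,v4) [++-] → (-0.947802, -0.2081, 0.922498)–(0, -0.2081, 1.2845)  len=1.0146
  (v11,v10,v2) [++-] → (-1.20502, -0.2081, -0.665281)–(-1.20502, -0.2081, 0.665281)  len=1.3306
  (v10,v7,v6) [++-] → (0, -0.2081, -1.2845)–(-0.947802, -0.2081, -0.922498)  len=1.0146
  (v3,v9,v4) [-+-] → (1.20502, -0.2081, 0.665281)–(0.947802, -0.2081, 0.922498)  len=0.3638
  (v3,v6,v8) [--+] → (0.947802, -0.2081, -0.922498)–(1.20502, -0.2081, -0.665281)  len=0.3638
  (v3,v8,v9) [-++] → (1.20502, -0.2081, -0.665281)–(1.20502, -0.2081, 0.665281)  len=1.3306
  (v4,v9,v5) [-++] → (0.947802, -0.2081, 0.922498)–(0, -0.2081, 1.2845)  len=1.0146
  (v2,v4,v11) [--+] → (-0.947802, -0.2081, 0.922498)–(-1.20502, -0.2081, 0.665281)  len=0.3638
  (v6,v2,v10) [--+] → (-1.20502, -0.2081, -0.665281)–(-0.947802, -0.2081, -0.922498)  len=0.3638
  (v8,v6,v7) [+-+] → (0.947802, -0.2081, -0.922498)–(0, -0.2081, -1.2845)  len=1.0146

Chained into 1 loop(s):
  loop 1: 10 segments, perimeter = 8.1745
Total perimeter = 8.174


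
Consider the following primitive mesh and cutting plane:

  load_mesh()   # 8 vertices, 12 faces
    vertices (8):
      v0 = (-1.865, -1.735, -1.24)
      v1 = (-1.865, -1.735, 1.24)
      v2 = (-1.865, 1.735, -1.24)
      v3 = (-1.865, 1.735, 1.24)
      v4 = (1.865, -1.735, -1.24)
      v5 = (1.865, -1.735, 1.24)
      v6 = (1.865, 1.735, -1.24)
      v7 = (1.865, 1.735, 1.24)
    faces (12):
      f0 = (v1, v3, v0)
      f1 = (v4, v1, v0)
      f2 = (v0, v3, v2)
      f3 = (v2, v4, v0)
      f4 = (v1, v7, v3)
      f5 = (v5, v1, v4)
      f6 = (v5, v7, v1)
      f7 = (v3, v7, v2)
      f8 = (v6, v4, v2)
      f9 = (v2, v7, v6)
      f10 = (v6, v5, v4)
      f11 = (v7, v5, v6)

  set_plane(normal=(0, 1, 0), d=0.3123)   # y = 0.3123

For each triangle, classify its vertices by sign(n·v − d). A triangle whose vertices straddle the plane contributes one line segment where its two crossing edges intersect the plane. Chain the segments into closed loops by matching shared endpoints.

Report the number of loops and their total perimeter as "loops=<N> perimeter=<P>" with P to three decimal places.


Straddling triangles (8 of 12):
  (v1,v3,v0) [-+-] → (-1.865, 0.3123, 1.24)–(-1.865, 0.3123, 0.2232)  len=1.0168
  (v0,v3,v2) [-++] → (-1.865, 0.3123, 0.2232)–(-1.865, 0.3123, -1.24)  len=1.4632
  (v2,v4,v0) [+--] → (-0.3357, 0.3123, -1.24)–(-1.865, 0.3123, -1.24)  len=1.5293
  (v1,v7,v3) [-++] → (0.3357, 0.3123, 1.24)–(-1.865, 0.3123, 1.24)  len=2.2007
  (v5,v7,v1) [-+-] → (1.865, 0.3123, 1.24)–(0.3357, 0.3123, 1.24)  len=1.5293
  (v6,v4,v2) [+-+] → (1.865, 0.3123, -1.24)–(-0.3357, 0.3123, -1.24)  len=2.2007
  (v6,v5,v4) [+--] → (1.865, 0.3123, -0.2232)–(1.865, 0.3123, -1.24)  len=1.0168
  (v7,v5,v6) [+-+] → (1.865, 0.3123, 1.24)–(1.865, 0.3123, -0.2232)  len=1.4632

Chained into 1 loop(s):
  loop 1: 8 segments, perimeter = 12.4200
Total perimeter = 12.420

loops=1 perimeter=12.420


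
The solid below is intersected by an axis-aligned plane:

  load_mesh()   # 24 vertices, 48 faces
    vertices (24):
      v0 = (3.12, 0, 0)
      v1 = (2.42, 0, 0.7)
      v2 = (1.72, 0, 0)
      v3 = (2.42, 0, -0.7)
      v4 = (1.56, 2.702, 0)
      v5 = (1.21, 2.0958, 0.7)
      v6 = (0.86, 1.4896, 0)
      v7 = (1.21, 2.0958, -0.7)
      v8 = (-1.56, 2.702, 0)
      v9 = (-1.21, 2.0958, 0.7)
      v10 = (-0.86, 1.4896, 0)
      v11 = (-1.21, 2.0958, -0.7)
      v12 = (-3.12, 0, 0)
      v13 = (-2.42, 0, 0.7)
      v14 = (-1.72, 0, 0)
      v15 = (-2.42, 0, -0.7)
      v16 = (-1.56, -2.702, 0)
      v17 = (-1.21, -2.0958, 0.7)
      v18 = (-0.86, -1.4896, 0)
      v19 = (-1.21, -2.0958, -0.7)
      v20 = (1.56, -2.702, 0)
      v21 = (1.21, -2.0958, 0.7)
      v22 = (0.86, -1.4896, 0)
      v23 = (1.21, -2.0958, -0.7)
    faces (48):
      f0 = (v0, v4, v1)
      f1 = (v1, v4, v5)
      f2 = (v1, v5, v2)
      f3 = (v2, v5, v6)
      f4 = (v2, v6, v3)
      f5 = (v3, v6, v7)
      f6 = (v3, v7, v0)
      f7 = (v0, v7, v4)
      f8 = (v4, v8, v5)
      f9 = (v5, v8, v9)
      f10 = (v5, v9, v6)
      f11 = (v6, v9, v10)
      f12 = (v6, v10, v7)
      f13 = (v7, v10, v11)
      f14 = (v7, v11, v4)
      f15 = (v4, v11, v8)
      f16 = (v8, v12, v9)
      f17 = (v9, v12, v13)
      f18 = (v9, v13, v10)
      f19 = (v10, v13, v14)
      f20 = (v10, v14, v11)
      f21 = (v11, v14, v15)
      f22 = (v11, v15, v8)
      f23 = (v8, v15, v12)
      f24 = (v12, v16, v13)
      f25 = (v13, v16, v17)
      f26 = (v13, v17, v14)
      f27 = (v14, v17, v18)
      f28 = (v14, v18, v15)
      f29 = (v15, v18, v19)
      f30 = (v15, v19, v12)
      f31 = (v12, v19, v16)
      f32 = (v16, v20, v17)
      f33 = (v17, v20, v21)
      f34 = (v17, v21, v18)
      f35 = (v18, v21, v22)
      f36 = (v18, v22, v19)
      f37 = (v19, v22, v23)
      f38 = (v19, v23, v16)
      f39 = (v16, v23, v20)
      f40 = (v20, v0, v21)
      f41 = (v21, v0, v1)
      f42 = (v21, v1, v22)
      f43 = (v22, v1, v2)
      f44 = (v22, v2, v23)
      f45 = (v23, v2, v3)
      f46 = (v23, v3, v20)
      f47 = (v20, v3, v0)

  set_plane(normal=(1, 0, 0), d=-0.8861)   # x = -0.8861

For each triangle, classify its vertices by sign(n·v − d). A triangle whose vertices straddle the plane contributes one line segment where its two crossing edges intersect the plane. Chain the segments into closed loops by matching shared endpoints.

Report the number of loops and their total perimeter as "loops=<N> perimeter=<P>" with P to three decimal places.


loops=2 perimeter=7.549

Straddling triangles (20 of 48):
  (v4,v8,v5) [+-+] → (-0.8861, 2.702, 0)–(-0.8861, 2.55452, 0.1703)  len=0.2253
  (v5,v8,v9) [+--] → (-0.8861, 2.55452, 0.1703)–(-0.8861, 2.0958, 0.7)  len=0.7007
  (v5,v9,v6) [+-+] → (-0.8861, 2.0958, 0.7)–(-0.8861, 2.00095, 0.590469)  len=0.1449
  (v6,v9,v10) [+-+] → (-0.8861, 2.00095, 0.590469)–(-0.8861, 1.53481, 0.0522)  len=0.7121
  (v7,v10,v11) [++-] → (-0.8861, 1.53481, -0.0522)–(-0.8861, 2.0958, -0.7)  len=0.8569
  (v7,v11,v4) [+-+] → (-0.8861, 2.0958, -0.7)–(-0.8861, 2.16668, -0.618148)  len=0.1083
  (v4,v11,v8) [+--] → (-0.8861, 2.16668, -0.618148)–(-0.8861, 2.702, 0)  len=0.8177
  (v9,v13,v10) [--+] → (-0.8861, 1.46468, 0.0117115)–(-0.8861, 1.53481, 0.0522)  len=0.0810
  (v10,v13,v14) [+--] → (-0.8861, 1.46468, 0.0117115)–(-0.8861, 1.44439, 0)  len=0.0234
  (v10,v14,v11) [+--] → (-0.8861, 1.44439, 0)–(-0.8861, 1.53481, -0.0522)  len=0.1044
  (v14,v17,v18) [--+] → (-0.8861, -1.53481, 0.0522)–(-0.8861, -1.44439, 0)  len=0.1044
  (v14,v18,v15) [-+-] → (-0.8861, -1.44439, 0)–(-0.8861, -1.46468, -0.0117115)  len=0.0234
  (v15,v18,v19) [-+-] → (-0.8861, -1.46468, -0.0117115)–(-0.8861, -1.53481, -0.0522)  len=0.0810
  (v16,v20,v17) [-+-] → (-0.8861, -2.702, 0)–(-0.8861, -2.16668, 0.618148)  len=0.8177
  (v17,v20,v21) [-++] → (-0.8861, -2.16668, 0.618148)–(-0.8861, -2.0958, 0.7)  len=0.1083
  (v17,v21,v18) [-++] → (-0.8861, -2.0958, 0.7)–(-0.8861, -1.53481, 0.0522)  len=0.8569
  (v18,v22,v19) [++-] → (-0.8861, -2.00095, -0.590469)–(-0.8861, -1.53481, -0.0522)  len=0.7121
  (v19,v22,v23) [-++] → (-0.8861, -2.00095, -0.590469)–(-0.8861, -2.0958, -0.7)  len=0.1449
  (v19,v23,v16) [-+-] → (-0.8861, -2.0958, -0.7)–(-0.8861, -2.55452, -0.1703)  len=0.7007
  (v16,v23,v20) [-++] → (-0.8861, -2.55452, -0.1703)–(-0.8861, -2.702, 0)  len=0.2253

Chained into 2 loop(s):
  loop 1: 10 segments, perimeter = 3.7747
  loop 2: 10 segments, perimeter = 3.7747
Total perimeter = 7.549
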